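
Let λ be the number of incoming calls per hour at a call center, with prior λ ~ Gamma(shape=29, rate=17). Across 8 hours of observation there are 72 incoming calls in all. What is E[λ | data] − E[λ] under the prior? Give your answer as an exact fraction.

992/425

Total count 72 over total exposure 8 hours.
Gamma(α, β) with Poisson data over total exposure Σt gives posterior Gamma(α+Σx, β+Σt) = Gamma(101, 25).
Posterior mean = 101/25 = 101/25; prior mean = 29/17 = 29/17. Difference = 101/25 − 29/17 = 992/425.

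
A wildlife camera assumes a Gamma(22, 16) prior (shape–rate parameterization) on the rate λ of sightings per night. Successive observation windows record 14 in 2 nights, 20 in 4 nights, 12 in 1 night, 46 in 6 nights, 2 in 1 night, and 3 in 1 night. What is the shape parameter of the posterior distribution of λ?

119

Total count: 14 + 20 + 12 + 46 + 2 + 3 = 97.
Total exposure: 2 + 4 + 1 + 6 + 1 + 1 = 15 nights.
Posterior: α' = 22 + 97 = 119, β' = 16 + 15 = 31.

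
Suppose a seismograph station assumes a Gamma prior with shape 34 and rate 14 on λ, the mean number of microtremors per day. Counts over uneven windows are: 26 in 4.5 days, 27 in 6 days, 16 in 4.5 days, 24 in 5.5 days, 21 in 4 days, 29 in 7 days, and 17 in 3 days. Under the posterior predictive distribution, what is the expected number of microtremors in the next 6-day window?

24

Total count: 26 + 27 + 16 + 24 + 21 + 29 + 17 = 160.
Total exposure: 4.5 + 6 + 4.5 + 5.5 + 4 + 7 + 3 = 34.5 days.
The Gamma prior is conjugate for the Poisson rate, so λ | data ~ Gamma(34+160, 14+34.5) = Gamma(194, 97/2).
Predictive mean over a 6-day window = T·E[λ|data] = 6·194/(97/2) = 24.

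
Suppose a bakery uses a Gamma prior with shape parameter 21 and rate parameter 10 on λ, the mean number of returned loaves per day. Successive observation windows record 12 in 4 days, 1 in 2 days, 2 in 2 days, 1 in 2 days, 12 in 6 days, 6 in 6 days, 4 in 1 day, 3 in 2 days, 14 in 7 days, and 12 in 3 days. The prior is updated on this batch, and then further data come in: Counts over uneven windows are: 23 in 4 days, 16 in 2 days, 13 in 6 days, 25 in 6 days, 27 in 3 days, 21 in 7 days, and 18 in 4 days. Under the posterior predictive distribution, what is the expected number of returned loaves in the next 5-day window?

Total count: 12 + 1 + 2 + 1 + 12 + 6 + 4 + 3 + 14 + 12 = 67.
Total exposure: 4 + 2 + 2 + 2 + 6 + 6 + 1 + 2 + 7 + 3 = 35 days.
After the first batch: Gamma(21 + 67, 10 + 35) = Gamma(88, 45).
Total count: 23 + 16 + 13 + 25 + 27 + 21 + 18 = 143.
Total exposure: 4 + 2 + 6 + 6 + 3 + 7 + 4 = 32 days.
After the second batch: Gamma(88 + 143, 45 + 32) = Gamma(231, 77).
Predictive mean over a 5-day window = T·E[λ|data] = 5·231/77 = 15.

15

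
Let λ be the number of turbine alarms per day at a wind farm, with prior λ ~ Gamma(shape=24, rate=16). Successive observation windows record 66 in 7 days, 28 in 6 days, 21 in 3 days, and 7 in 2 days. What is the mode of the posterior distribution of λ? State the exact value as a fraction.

145/34

Total count: 66 + 28 + 21 + 7 = 122.
Total exposure: 7 + 6 + 3 + 2 = 18 days.
Gamma(α, β) with Poisson data over total exposure Σt gives posterior Gamma(α+Σx, β+Σt) = Gamma(146, 34).
Posterior mode = (α'−1)/β' = 145/34.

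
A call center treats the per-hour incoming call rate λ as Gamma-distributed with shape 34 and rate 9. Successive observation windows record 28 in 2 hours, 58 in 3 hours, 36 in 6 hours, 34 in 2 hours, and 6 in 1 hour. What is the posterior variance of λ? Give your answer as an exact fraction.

Total count: 28 + 58 + 36 + 34 + 6 = 162.
Total exposure: 2 + 3 + 6 + 2 + 1 = 14 hours.
By Gamma–Poisson conjugacy, the posterior is Gamma(α + Σx, β + Σt) = Gamma(34 + 162, 9 + 14) = Gamma(196, 23).
Posterior variance = α'/β'² = 196/529.

196/529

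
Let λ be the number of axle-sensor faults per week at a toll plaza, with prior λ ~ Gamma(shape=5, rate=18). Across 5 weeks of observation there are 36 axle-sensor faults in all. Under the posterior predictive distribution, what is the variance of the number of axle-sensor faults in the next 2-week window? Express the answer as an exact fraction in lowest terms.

Total count 36 over total exposure 5 weeks.
The Gamma prior is conjugate for the Poisson rate, so λ | data ~ Gamma(5+36, 18+5) = Gamma(41, 23).
The posterior predictive for a window of length T is Negative Binomial with variance T·α'·(β'+T)/β'² = 2·41·25/529 = 2050/529.

2050/529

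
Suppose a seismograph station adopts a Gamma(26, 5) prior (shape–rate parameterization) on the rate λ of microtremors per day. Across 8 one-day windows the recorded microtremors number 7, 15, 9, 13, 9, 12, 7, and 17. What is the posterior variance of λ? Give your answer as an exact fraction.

Total count: 7 + 15 + 9 + 13 + 9 + 12 + 7 + 17 = 89.
Total exposure: 8 days.
Gamma(α, β) with Poisson data over total exposure Σt gives posterior Gamma(α+Σx, β+Σt) = Gamma(115, 13).
Posterior variance = α'/β'² = 115/169.

115/169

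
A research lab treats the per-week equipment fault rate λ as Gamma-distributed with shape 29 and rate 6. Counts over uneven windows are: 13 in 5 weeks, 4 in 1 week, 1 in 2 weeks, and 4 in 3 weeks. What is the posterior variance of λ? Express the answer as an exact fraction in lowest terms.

3/17

Total count: 13 + 4 + 1 + 4 = 22.
Total exposure: 5 + 1 + 2 + 3 = 11 weeks.
The Gamma prior is conjugate for the Poisson rate, so λ | data ~ Gamma(29+22, 6+11) = Gamma(51, 17).
Posterior variance = α'/β'² = 51/289 = 3/17.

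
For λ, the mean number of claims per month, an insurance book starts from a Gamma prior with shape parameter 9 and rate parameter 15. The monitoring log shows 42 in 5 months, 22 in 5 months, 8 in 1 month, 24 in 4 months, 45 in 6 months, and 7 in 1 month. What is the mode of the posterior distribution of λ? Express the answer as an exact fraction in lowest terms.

156/37

Total count: 42 + 22 + 8 + 24 + 45 + 7 = 148.
Total exposure: 5 + 5 + 1 + 4 + 6 + 1 = 22 months.
The Gamma prior is conjugate for the Poisson rate, so λ | data ~ Gamma(9+148, 15+22) = Gamma(157, 37).
Posterior mode = (α'−1)/β' = 156/37.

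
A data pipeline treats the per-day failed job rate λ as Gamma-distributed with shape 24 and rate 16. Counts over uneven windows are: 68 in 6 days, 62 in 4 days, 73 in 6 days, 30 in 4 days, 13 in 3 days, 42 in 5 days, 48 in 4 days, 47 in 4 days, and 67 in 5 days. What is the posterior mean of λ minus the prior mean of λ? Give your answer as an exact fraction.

Total count: 68 + 62 + 73 + 30 + 13 + 42 + 48 + 47 + 67 = 450.
Total exposure: 6 + 4 + 6 + 4 + 3 + 5 + 4 + 4 + 5 = 41 days.
Conjugate update: add total count to the shape and total exposure to the rate, giving Gamma(474, 57).
Posterior mean = 474/57 = 158/19; prior mean = 24/16 = 3/2. Difference = 158/19 − 3/2 = 259/38.

259/38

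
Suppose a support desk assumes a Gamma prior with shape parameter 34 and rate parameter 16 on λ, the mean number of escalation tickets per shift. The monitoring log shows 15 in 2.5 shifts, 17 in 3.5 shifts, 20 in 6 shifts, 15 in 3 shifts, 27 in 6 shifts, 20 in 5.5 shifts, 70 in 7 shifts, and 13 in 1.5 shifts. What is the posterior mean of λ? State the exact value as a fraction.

77/17

Total count: 15 + 17 + 20 + 15 + 27 + 20 + 70 + 13 = 197.
Total exposure: 2.5 + 3.5 + 6 + 3 + 6 + 5.5 + 7 + 1.5 = 35 shifts.
Posterior: α' = 34 + 197 = 231, β' = 16 + 35 = 51.
Posterior mean = α'/β' = 231/51 = 77/17.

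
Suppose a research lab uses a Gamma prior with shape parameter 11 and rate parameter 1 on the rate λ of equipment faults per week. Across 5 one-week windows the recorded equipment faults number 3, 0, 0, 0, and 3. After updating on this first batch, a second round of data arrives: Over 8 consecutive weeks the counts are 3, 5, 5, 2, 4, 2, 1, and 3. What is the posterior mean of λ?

3

Total count: 3 + 0 + 0 + 0 + 3 = 6.
Total exposure: 5 weeks.
After the first batch: Gamma(11 + 6, 1 + 5) = Gamma(17, 6).
Total count: 3 + 5 + 5 + 2 + 4 + 2 + 1 + 3 = 25.
Total exposure: 8 weeks.
After the second batch: Gamma(17 + 25, 6 + 8) = Gamma(42, 14).
Posterior mean = α'/β' = 42/14 = 3.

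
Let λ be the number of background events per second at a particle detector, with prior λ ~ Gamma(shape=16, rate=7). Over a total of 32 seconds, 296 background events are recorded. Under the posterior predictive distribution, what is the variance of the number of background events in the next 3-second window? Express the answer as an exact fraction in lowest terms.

336/13

Total count 296 over total exposure 32 seconds.
Conjugate update: add total count to the shape and total exposure to the rate, giving Gamma(312, 39).
The posterior predictive for a window of length T is Negative Binomial with variance T·α'·(β'+T)/β'² = 3·312·42/1521 = 336/13.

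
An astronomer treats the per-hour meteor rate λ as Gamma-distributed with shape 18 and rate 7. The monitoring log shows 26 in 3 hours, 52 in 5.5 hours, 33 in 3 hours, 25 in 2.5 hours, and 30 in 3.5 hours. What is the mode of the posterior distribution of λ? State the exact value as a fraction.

Total count: 26 + 52 + 33 + 25 + 30 = 166.
Total exposure: 3 + 5.5 + 3 + 2.5 + 3.5 = 17.5 hours.
By Gamma–Poisson conjugacy, the posterior is Gamma(α + Σx, β + Σt) = Gamma(18 + 166, 7 + 17.5) = Gamma(184, 49/2).
Posterior mode = (α'−1)/β' = 183/(49/2) = 366/49.

366/49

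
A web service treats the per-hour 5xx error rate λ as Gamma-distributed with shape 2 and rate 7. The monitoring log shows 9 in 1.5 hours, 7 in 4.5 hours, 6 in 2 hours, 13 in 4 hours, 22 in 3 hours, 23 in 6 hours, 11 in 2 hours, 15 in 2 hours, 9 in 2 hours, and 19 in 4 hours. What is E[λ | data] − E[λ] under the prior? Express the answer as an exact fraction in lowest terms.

Total count: 9 + 7 + 6 + 13 + 22 + 23 + 11 + 15 + 9 + 19 = 134.
Total exposure: 1.5 + 4.5 + 2 + 4 + 3 + 6 + 2 + 2 + 2 + 4 = 31 hours.
By Gamma–Poisson conjugacy, the posterior is Gamma(α + Σx, β + Σt) = Gamma(2 + 134, 7 + 31) = Gamma(136, 38).
Posterior mean = 136/38 = 68/19; prior mean = 2/7 = 2/7. Difference = 68/19 − 2/7 = 438/133.

438/133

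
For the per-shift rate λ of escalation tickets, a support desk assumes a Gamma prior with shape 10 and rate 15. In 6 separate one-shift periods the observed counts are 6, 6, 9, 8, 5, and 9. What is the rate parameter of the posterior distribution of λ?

21

Total count: 6 + 6 + 9 + 8 + 5 + 9 = 43.
Total exposure: 6 shifts.
Posterior: α' = 10 + 43 = 53, β' = 15 + 6 = 21.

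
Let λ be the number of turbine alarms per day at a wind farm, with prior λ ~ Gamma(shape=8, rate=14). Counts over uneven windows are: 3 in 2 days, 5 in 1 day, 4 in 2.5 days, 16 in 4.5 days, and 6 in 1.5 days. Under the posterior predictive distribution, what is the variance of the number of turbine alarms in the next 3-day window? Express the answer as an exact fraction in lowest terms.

1596/289

Total count: 3 + 5 + 4 + 16 + 6 = 34.
Total exposure: 2 + 1 + 2.5 + 4.5 + 1.5 = 11.5 days.
The Gamma prior is conjugate for the Poisson rate, so λ | data ~ Gamma(8+34, 14+11.5) = Gamma(42, 51/2).
The posterior predictive for a window of length T is Negative Binomial with variance T·α'·(β'+T)/β'² = 3·42·(57/2)/(2601/4) = 1596/289.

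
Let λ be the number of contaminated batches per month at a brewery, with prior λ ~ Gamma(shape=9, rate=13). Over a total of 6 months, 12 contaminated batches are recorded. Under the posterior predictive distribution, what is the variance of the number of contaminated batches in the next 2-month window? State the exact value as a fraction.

Total count 12 over total exposure 6 months.
By Gamma–Poisson conjugacy, the posterior is Gamma(α + Σx, β + Σt) = Gamma(9 + 12, 13 + 6) = Gamma(21, 19).
The posterior predictive for a window of length T is Negative Binomial with variance T·α'·(β'+T)/β'² = 2·21·21/361 = 882/361.

882/361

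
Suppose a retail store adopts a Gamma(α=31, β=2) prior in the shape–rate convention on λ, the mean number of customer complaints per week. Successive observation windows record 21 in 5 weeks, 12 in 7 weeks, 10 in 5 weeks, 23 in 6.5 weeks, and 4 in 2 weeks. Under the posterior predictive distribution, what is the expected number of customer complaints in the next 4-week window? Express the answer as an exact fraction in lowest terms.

Total count: 21 + 12 + 10 + 23 + 4 = 70.
Total exposure: 5 + 7 + 5 + 6.5 + 2 = 25.5 weeks.
By Gamma–Poisson conjugacy, the posterior is Gamma(α + Σx, β + Σt) = Gamma(31 + 70, 2 + 25.5) = Gamma(101, 55/2).
Predictive mean over a 4-week window = T·E[λ|data] = 4·101/(55/2) = 808/55.

808/55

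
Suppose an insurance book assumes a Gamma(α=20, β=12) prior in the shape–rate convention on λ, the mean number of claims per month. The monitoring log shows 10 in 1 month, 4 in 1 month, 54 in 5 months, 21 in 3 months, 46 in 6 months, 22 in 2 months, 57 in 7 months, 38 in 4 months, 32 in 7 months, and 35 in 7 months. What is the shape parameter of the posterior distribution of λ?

339

Total count: 10 + 4 + 54 + 21 + 46 + 22 + 57 + 38 + 32 + 35 = 319.
Total exposure: 1 + 1 + 5 + 3 + 6 + 2 + 7 + 4 + 7 + 7 = 43 months.
Gamma(α, β) with Poisson data over total exposure Σt gives posterior Gamma(α+Σx, β+Σt) = Gamma(339, 55).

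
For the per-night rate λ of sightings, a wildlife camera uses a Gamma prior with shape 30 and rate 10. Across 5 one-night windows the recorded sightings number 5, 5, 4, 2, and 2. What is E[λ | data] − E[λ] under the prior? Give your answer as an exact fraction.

1/5

Total count: 5 + 5 + 4 + 2 + 2 = 18.
Total exposure: 5 nights.
By Gamma–Poisson conjugacy, the posterior is Gamma(α + Σx, β + Σt) = Gamma(30 + 18, 10 + 5) = Gamma(48, 15).
Posterior mean = 48/15 = 16/5; prior mean = 30/10 = 3. Difference = 16/5 − 3 = 1/5.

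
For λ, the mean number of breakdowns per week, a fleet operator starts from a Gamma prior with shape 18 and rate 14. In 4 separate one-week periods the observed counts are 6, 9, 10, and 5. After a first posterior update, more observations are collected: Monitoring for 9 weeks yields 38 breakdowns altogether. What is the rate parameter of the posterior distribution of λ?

27

Total count: 6 + 9 + 10 + 5 = 30.
Total exposure: 4 weeks.
After the first batch: Gamma(18 + 30, 14 + 4) = Gamma(48, 18).
Total count 38 over total exposure 9 weeks.
After the second batch: Gamma(48 + 38, 18 + 9) = Gamma(86, 27).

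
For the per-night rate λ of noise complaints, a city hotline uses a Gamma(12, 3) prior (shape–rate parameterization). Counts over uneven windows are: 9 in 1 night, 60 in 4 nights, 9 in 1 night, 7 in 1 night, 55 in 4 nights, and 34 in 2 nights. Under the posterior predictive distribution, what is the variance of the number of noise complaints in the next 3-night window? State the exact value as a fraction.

Total count: 9 + 60 + 9 + 7 + 55 + 34 = 174.
Total exposure: 1 + 4 + 1 + 1 + 4 + 2 = 13 nights.
Posterior: α' = 12 + 174 = 186, β' = 3 + 13 = 16.
The posterior predictive for a window of length T is Negative Binomial with variance T·α'·(β'+T)/β'² = 3·186·19/256 = 5301/128.

5301/128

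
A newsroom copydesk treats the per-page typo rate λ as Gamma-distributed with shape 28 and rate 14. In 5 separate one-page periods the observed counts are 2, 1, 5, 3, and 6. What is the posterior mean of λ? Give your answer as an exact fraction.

Total count: 2 + 1 + 5 + 3 + 6 = 17.
Total exposure: 5 pages.
By Gamma–Poisson conjugacy, the posterior is Gamma(α + Σx, β + Σt) = Gamma(28 + 17, 14 + 5) = Gamma(45, 19).
Posterior mean = α'/β' = 45/19.

45/19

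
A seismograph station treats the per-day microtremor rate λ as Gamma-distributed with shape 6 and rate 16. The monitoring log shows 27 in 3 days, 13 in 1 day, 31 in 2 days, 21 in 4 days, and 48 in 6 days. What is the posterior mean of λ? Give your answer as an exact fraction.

73/16

Total count: 27 + 13 + 31 + 21 + 48 = 140.
Total exposure: 3 + 1 + 2 + 4 + 6 = 16 days.
By Gamma–Poisson conjugacy, the posterior is Gamma(α + Σx, β + Σt) = Gamma(6 + 140, 16 + 16) = Gamma(146, 32).
Posterior mean = α'/β' = 146/32 = 73/16.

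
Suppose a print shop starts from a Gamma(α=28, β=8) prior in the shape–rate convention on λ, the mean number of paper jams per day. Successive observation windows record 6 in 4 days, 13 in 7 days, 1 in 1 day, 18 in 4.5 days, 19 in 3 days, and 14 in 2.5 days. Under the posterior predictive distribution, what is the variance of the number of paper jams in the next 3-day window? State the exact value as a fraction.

1089/100

Total count: 6 + 13 + 1 + 18 + 19 + 14 = 71.
Total exposure: 4 + 7 + 1 + 4.5 + 3 + 2.5 = 22 days.
Conjugate update: add total count to the shape and total exposure to the rate, giving Gamma(99, 30).
The posterior predictive for a window of length T is Negative Binomial with variance T·α'·(β'+T)/β'² = 3·99·33/900 = 1089/100.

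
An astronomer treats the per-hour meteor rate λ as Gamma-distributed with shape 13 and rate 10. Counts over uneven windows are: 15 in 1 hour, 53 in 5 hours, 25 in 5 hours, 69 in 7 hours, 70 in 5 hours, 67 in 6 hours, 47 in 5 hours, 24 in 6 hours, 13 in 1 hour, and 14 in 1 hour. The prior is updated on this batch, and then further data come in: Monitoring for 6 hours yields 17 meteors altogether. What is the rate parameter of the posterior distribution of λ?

Total count: 15 + 53 + 25 + 69 + 70 + 67 + 47 + 24 + 13 + 14 = 397.
Total exposure: 1 + 5 + 5 + 7 + 5 + 6 + 5 + 6 + 1 + 1 = 42 hours.
After the first batch: Gamma(13 + 397, 10 + 42) = Gamma(410, 52).
Total count 17 over total exposure 6 hours.
After the second batch: Gamma(410 + 17, 52 + 6) = Gamma(427, 58).

58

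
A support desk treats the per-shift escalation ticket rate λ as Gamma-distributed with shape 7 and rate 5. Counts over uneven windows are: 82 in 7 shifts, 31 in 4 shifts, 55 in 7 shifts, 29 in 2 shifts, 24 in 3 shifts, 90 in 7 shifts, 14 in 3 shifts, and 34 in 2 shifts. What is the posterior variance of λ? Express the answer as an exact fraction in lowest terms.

Total count: 82 + 31 + 55 + 29 + 24 + 90 + 14 + 34 = 359.
Total exposure: 7 + 4 + 7 + 2 + 3 + 7 + 3 + 2 = 35 shifts.
The Gamma prior is conjugate for the Poisson rate, so λ | data ~ Gamma(7+359, 5+35) = Gamma(366, 40).
Posterior variance = α'/β'² = 366/1600 = 183/800.

183/800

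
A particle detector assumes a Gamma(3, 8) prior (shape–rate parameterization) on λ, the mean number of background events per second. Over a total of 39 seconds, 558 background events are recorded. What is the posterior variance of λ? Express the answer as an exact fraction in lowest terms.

561/2209

Total count 558 over total exposure 39 seconds.
Gamma(α, β) with Poisson data over total exposure Σt gives posterior Gamma(α+Σx, β+Σt) = Gamma(561, 47).
Posterior variance = α'/β'² = 561/2209.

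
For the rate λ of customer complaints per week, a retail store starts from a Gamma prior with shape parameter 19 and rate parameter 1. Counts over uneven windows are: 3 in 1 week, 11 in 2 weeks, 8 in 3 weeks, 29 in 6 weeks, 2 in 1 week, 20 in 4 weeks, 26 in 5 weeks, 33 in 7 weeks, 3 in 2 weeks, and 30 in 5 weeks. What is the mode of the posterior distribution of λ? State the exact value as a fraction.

Total count: 3 + 11 + 8 + 29 + 2 + 20 + 26 + 33 + 3 + 30 = 165.
Total exposure: 1 + 2 + 3 + 6 + 1 + 4 + 5 + 7 + 2 + 5 = 36 weeks.
By Gamma–Poisson conjugacy, the posterior is Gamma(α + Σx, β + Σt) = Gamma(19 + 165, 1 + 36) = Gamma(184, 37).
Posterior mode = (α'−1)/β' = 183/37.

183/37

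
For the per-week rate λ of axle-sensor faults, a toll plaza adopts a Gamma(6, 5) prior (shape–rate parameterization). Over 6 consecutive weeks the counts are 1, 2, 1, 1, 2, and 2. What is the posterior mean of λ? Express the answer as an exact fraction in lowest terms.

15/11

Total count: 1 + 2 + 1 + 1 + 2 + 2 = 9.
Total exposure: 6 weeks.
By Gamma–Poisson conjugacy, the posterior is Gamma(α + Σx, β + Σt) = Gamma(6 + 9, 5 + 6) = Gamma(15, 11).
Posterior mean = α'/β' = 15/11.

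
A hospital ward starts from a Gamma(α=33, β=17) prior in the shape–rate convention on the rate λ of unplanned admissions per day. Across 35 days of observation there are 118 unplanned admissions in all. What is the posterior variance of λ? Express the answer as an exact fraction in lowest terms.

Total count 118 over total exposure 35 days.
By Gamma–Poisson conjugacy, the posterior is Gamma(α + Σx, β + Σt) = Gamma(33 + 118, 17 + 35) = Gamma(151, 52).
Posterior variance = α'/β'² = 151/2704.

151/2704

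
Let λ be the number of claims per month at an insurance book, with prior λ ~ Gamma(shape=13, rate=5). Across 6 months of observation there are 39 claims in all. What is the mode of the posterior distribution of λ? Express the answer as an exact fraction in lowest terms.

Total count 39 over total exposure 6 months.
Posterior: α' = 13 + 39 = 52, β' = 5 + 6 = 11.
Posterior mode = (α'−1)/β' = 51/11.

51/11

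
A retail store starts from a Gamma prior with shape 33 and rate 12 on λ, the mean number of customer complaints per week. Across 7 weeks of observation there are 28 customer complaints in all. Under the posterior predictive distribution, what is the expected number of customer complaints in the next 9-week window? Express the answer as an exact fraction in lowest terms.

Total count 28 over total exposure 7 weeks.
The Gamma prior is conjugate for the Poisson rate, so λ | data ~ Gamma(33+28, 12+7) = Gamma(61, 19).
Predictive mean over a 9-week window = T·E[λ|data] = 9·61/19 = 549/19.

549/19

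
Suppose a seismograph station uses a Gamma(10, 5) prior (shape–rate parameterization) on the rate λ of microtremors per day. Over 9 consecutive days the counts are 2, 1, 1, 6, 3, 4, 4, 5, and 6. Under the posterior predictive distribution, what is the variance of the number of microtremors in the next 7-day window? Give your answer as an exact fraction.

Total count: 2 + 1 + 1 + 6 + 3 + 4 + 4 + 5 + 6 = 32.
Total exposure: 9 days.
Gamma(α, β) with Poisson data over total exposure Σt gives posterior Gamma(α+Σx, β+Σt) = Gamma(42, 14).
The posterior predictive for a window of length T is Negative Binomial with variance T·α'·(β'+T)/β'² = 7·42·21/196 = 63/2.

63/2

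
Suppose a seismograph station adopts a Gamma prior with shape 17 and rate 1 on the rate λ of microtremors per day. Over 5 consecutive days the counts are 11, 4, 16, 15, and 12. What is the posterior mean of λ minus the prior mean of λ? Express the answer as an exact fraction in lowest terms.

Total count: 11 + 4 + 16 + 15 + 12 = 58.
Total exposure: 5 days.
Gamma(α, β) with Poisson data over total exposure Σt gives posterior Gamma(α+Σx, β+Σt) = Gamma(75, 6).
Posterior mean = 75/6 = 25/2; prior mean = 17/1 = 17. Difference = 25/2 − 17 = -9/2.

-9/2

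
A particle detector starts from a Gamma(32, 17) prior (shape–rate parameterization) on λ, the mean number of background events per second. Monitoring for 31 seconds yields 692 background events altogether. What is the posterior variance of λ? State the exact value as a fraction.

Total count 692 over total exposure 31 seconds.
Posterior: α' = 32 + 692 = 724, β' = 17 + 31 = 48.
Posterior variance = α'/β'² = 724/2304 = 181/576.

181/576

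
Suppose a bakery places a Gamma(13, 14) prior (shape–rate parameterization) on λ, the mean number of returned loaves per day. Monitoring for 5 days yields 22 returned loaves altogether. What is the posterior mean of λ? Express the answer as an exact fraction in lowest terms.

35/19

Total count 22 over total exposure 5 days.
Conjugate update: add total count to the shape and total exposure to the rate, giving Gamma(35, 19).
Posterior mean = α'/β' = 35/19.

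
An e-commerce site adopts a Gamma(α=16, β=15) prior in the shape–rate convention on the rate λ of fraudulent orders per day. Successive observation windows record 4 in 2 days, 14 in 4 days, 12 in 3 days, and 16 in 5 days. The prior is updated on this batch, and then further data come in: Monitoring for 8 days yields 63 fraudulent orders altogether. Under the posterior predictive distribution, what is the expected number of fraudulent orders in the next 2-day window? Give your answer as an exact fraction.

Total count: 4 + 14 + 12 + 16 = 46.
Total exposure: 2 + 4 + 3 + 5 = 14 days.
After the first batch: Gamma(16 + 46, 15 + 14) = Gamma(62, 29).
Total count 63 over total exposure 8 days.
After the second batch: Gamma(62 + 63, 29 + 8) = Gamma(125, 37).
Predictive mean over a 2-day window = T·E[λ|data] = 2·125/37 = 250/37.

250/37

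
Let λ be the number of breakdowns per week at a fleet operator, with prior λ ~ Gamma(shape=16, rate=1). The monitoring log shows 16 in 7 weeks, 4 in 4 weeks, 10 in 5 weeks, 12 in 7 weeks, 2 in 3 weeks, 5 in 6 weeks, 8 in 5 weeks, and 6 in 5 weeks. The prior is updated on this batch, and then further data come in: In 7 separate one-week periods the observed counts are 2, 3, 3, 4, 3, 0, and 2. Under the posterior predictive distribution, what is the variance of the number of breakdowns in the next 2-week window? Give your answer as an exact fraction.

2496/625

Total count: 16 + 4 + 10 + 12 + 2 + 5 + 8 + 6 = 63.
Total exposure: 7 + 4 + 5 + 7 + 3 + 6 + 5 + 5 = 42 weeks.
After the first batch: Gamma(16 + 63, 1 + 42) = Gamma(79, 43).
Total count: 2 + 3 + 3 + 4 + 3 + 0 + 2 = 17.
Total exposure: 7 weeks.
After the second batch: Gamma(79 + 17, 43 + 7) = Gamma(96, 50).
The posterior predictive for a window of length T is Negative Binomial with variance T·α'·(β'+T)/β'² = 2·96·52/2500 = 2496/625.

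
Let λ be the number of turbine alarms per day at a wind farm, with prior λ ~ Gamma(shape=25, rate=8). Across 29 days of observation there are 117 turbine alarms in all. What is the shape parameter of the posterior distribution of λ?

142

Total count 117 over total exposure 29 days.
Posterior: α' = 25 + 117 = 142, β' = 8 + 29 = 37.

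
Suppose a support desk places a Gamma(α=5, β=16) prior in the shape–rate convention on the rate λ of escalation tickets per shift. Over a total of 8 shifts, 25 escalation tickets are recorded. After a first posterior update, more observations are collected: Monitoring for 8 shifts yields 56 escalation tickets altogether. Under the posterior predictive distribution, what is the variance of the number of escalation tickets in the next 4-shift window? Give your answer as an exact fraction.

Total count 25 over total exposure 8 shifts.
After the first batch: Gamma(5 + 25, 16 + 8) = Gamma(30, 24).
Total count 56 over total exposure 8 shifts.
After the second batch: Gamma(30 + 56, 24 + 8) = Gamma(86, 32).
The posterior predictive for a window of length T is Negative Binomial with variance T·α'·(β'+T)/β'² = 4·86·36/1024 = 387/32.

387/32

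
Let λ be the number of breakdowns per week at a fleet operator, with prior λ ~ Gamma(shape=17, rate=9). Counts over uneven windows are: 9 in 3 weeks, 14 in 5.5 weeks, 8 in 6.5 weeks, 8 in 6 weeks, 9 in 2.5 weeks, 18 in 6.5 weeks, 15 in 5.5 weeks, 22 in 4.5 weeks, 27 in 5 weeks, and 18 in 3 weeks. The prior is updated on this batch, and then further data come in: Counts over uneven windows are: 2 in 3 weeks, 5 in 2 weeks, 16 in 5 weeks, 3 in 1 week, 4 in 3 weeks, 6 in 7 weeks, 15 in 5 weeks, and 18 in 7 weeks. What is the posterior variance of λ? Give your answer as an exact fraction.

Total count: 9 + 14 + 8 + 8 + 9 + 18 + 15 + 22 + 27 + 18 = 148.
Total exposure: 3 + 5.5 + 6.5 + 6 + 2.5 + 6.5 + 5.5 + 4.5 + 5 + 3 = 48 weeks.
After the first batch: Gamma(17 + 148, 9 + 48) = Gamma(165, 57).
Total count: 2 + 5 + 16 + 3 + 4 + 6 + 15 + 18 = 69.
Total exposure: 3 + 2 + 5 + 1 + 3 + 7 + 5 + 7 = 33 weeks.
After the second batch: Gamma(165 + 69, 57 + 33) = Gamma(234, 90).
Posterior variance = α'/β'² = 234/8100 = 13/450.

13/450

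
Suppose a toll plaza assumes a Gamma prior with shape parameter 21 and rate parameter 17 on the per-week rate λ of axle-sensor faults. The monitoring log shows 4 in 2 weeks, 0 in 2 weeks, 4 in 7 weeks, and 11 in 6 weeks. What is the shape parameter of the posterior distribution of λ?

40

Total count: 4 + 0 + 4 + 11 = 19.
Total exposure: 2 + 2 + 7 + 6 = 17 weeks.
The Gamma prior is conjugate for the Poisson rate, so λ | data ~ Gamma(21+19, 17+17) = Gamma(40, 34).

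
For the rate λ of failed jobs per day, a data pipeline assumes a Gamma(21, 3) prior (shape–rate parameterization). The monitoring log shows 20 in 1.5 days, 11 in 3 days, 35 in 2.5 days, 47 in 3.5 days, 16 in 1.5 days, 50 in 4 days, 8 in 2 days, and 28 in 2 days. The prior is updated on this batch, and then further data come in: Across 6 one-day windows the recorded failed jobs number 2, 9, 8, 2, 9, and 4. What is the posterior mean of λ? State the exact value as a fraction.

270/29

Total count: 20 + 11 + 35 + 47 + 16 + 50 + 8 + 28 = 215.
Total exposure: 1.5 + 3 + 2.5 + 3.5 + 1.5 + 4 + 2 + 2 = 20 days.
After the first batch: Gamma(21 + 215, 3 + 20) = Gamma(236, 23).
Total count: 2 + 9 + 8 + 2 + 9 + 4 = 34.
Total exposure: 6 days.
After the second batch: Gamma(236 + 34, 23 + 6) = Gamma(270, 29).
Posterior mean = α'/β' = 270/29.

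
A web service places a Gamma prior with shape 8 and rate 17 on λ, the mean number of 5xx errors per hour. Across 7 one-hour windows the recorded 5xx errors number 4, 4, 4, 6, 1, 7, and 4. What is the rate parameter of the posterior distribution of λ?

Total count: 4 + 4 + 4 + 6 + 1 + 7 + 4 = 30.
Total exposure: 7 hours.
Gamma(α, β) with Poisson data over total exposure Σt gives posterior Gamma(α+Σx, β+Σt) = Gamma(38, 24).

24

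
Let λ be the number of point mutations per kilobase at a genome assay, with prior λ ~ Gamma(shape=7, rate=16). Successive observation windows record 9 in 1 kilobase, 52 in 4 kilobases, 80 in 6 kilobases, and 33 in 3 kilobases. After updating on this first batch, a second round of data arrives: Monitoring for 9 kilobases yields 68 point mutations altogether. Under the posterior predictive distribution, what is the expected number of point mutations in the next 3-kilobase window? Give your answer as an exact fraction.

Total count: 9 + 52 + 80 + 33 = 174.
Total exposure: 1 + 4 + 6 + 3 = 14 kilobases.
After the first batch: Gamma(7 + 174, 16 + 14) = Gamma(181, 30).
Total count 68 over total exposure 9 kilobases.
After the second batch: Gamma(181 + 68, 30 + 9) = Gamma(249, 39).
Predictive mean over a 3-kilobase window = T·E[λ|data] = 3·249/39 = 249/13.

249/13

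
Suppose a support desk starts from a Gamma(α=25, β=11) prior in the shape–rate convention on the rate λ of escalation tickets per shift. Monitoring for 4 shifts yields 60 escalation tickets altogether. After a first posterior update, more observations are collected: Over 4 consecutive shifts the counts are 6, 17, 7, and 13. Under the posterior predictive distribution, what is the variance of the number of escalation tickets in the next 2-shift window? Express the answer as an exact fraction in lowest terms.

5376/361

Total count 60 over total exposure 4 shifts.
After the first batch: Gamma(25 + 60, 11 + 4) = Gamma(85, 15).
Total count: 6 + 17 + 7 + 13 = 43.
Total exposure: 4 shifts.
After the second batch: Gamma(85 + 43, 15 + 4) = Gamma(128, 19).
The posterior predictive for a window of length T is Negative Binomial with variance T·α'·(β'+T)/β'² = 2·128·21/361 = 5376/361.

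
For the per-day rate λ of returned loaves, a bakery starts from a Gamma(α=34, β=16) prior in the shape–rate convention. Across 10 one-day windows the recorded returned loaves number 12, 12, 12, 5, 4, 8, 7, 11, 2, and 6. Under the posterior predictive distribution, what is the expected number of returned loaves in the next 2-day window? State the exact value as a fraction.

Total count: 12 + 12 + 12 + 5 + 4 + 8 + 7 + 11 + 2 + 6 = 79.
Total exposure: 10 days.
Gamma(α, β) with Poisson data over total exposure Σt gives posterior Gamma(α+Σx, β+Σt) = Gamma(113, 26).
Predictive mean over a 2-day window = T·E[λ|data] = 2·113/26 = 113/13.

113/13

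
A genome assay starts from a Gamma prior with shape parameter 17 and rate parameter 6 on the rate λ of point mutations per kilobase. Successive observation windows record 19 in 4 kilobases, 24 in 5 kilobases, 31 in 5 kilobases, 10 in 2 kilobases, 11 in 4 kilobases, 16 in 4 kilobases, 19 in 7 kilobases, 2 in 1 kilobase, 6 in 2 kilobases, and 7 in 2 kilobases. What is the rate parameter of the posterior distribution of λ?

Total count: 19 + 24 + 31 + 10 + 11 + 16 + 19 + 2 + 6 + 7 = 145.
Total exposure: 4 + 5 + 5 + 2 + 4 + 4 + 7 + 1 + 2 + 2 = 36 kilobases.
Conjugate update: add total count to the shape and total exposure to the rate, giving Gamma(162, 42).

42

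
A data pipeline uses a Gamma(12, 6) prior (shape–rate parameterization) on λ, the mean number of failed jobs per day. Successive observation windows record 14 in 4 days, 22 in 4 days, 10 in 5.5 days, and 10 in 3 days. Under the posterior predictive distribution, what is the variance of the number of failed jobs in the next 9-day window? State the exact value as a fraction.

Total count: 14 + 22 + 10 + 10 = 56.
Total exposure: 4 + 4 + 5.5 + 3 = 16.5 days.
By Gamma–Poisson conjugacy, the posterior is Gamma(α + Σx, β + Σt) = Gamma(12 + 56, 6 + 16.5) = Gamma(68, 45/2).
The posterior predictive for a window of length T is Negative Binomial with variance T·α'·(β'+T)/β'² = 9·68·(63/2)/(2025/4) = 952/25.

952/25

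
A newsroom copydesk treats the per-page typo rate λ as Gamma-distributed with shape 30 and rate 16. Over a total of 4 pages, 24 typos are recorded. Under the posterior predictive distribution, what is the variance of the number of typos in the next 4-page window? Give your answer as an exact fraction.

324/25

Total count 24 over total exposure 4 pages.
Gamma(α, β) with Poisson data over total exposure Σt gives posterior Gamma(α+Σx, β+Σt) = Gamma(54, 20).
The posterior predictive for a window of length T is Negative Binomial with variance T·α'·(β'+T)/β'² = 4·54·24/400 = 324/25.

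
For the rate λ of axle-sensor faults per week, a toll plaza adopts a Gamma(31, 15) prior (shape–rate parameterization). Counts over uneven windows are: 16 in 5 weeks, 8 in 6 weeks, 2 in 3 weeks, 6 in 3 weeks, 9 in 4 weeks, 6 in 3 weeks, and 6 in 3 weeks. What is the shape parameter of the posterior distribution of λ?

Total count: 16 + 8 + 2 + 6 + 9 + 6 + 6 = 53.
Total exposure: 5 + 6 + 3 + 3 + 4 + 3 + 3 = 27 weeks.
Conjugate update: add total count to the shape and total exposure to the rate, giving Gamma(84, 42).

84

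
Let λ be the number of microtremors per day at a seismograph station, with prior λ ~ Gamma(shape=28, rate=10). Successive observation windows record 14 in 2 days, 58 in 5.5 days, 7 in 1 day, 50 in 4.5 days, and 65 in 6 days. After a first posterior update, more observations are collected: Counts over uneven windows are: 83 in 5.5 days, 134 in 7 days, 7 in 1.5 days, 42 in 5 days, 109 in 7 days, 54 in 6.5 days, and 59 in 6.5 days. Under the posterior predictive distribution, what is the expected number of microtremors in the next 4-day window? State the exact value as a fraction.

Total count: 14 + 58 + 7 + 50 + 65 = 194.
Total exposure: 2 + 5.5 + 1 + 4.5 + 6 = 19 days.
After the first batch: Gamma(28 + 194, 10 + 19) = Gamma(222, 29).
Total count: 83 + 134 + 7 + 42 + 109 + 54 + 59 = 488.
Total exposure: 5.5 + 7 + 1.5 + 5 + 7 + 6.5 + 6.5 = 39 days.
After the second batch: Gamma(222 + 488, 29 + 39) = Gamma(710, 68).
Predictive mean over a 4-day window = T·E[λ|data] = 4·710/68 = 710/17.

710/17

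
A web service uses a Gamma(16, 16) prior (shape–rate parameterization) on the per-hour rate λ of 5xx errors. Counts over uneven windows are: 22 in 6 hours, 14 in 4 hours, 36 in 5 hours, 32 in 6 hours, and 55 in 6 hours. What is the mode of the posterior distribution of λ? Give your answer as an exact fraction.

Total count: 22 + 14 + 36 + 32 + 55 = 159.
Total exposure: 6 + 4 + 5 + 6 + 6 = 27 hours.
Gamma(α, β) with Poisson data over total exposure Σt gives posterior Gamma(α+Σx, β+Σt) = Gamma(175, 43).
Posterior mode = (α'−1)/β' = 174/43.

174/43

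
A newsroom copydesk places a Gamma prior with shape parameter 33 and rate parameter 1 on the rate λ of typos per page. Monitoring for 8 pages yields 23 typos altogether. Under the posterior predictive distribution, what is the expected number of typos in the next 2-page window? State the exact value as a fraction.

Total count 23 over total exposure 8 pages.
The Gamma prior is conjugate for the Poisson rate, so λ | data ~ Gamma(33+23, 1+8) = Gamma(56, 9).
Predictive mean over a 2-page window = T·E[λ|data] = 2·56/9 = 112/9.

112/9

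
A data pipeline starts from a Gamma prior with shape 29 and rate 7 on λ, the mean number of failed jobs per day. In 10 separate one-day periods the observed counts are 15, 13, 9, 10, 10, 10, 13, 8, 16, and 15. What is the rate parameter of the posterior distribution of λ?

17

Total count: 15 + 13 + 9 + 10 + 10 + 10 + 13 + 8 + 16 + 15 = 119.
Total exposure: 10 days.
Conjugate update: add total count to the shape and total exposure to the rate, giving Gamma(148, 17).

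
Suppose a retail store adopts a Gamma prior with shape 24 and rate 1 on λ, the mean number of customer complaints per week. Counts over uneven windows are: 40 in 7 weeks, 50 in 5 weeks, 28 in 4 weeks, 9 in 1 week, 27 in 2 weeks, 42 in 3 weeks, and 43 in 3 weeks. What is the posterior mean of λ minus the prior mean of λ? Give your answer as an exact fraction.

-361/26

Total count: 40 + 50 + 28 + 9 + 27 + 42 + 43 = 239.
Total exposure: 7 + 5 + 4 + 1 + 2 + 3 + 3 = 25 weeks.
Conjugate update: add total count to the shape and total exposure to the rate, giving Gamma(263, 26).
Posterior mean = 263/26 = 263/26; prior mean = 24/1 = 24. Difference = 263/26 − 24 = -361/26.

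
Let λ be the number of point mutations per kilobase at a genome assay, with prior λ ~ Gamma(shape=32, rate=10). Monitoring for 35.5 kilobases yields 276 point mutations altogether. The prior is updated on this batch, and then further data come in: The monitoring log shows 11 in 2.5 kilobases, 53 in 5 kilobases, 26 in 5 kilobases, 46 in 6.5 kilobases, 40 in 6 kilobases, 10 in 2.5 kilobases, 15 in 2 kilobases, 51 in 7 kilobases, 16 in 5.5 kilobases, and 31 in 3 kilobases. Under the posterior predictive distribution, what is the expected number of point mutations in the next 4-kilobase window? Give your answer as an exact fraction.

Total count 276 over total exposure 35.5 kilobases.
After the first batch: Gamma(32 + 276, 10 + 35.5) = Gamma(308, 91/2).
Total count: 11 + 53 + 26 + 46 + 40 + 10 + 15 + 51 + 16 + 31 = 299.
Total exposure: 2.5 + 5 + 5 + 6.5 + 6 + 2.5 + 2 + 7 + 5.5 + 3 = 45 kilobases.
After the second batch: Gamma(308 + 299, 91/2 + 45) = Gamma(607, 181/2).
Predictive mean over a 4-kilobase window = T·E[λ|data] = 4·607/(181/2) = 4856/181.

4856/181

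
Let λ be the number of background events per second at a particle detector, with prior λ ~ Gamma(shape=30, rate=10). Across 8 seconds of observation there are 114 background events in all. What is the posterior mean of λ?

Total count 114 over total exposure 8 seconds.
By Gamma–Poisson conjugacy, the posterior is Gamma(α + Σx, β + Σt) = Gamma(30 + 114, 10 + 8) = Gamma(144, 18).
Posterior mean = α'/β' = 144/18 = 8.

8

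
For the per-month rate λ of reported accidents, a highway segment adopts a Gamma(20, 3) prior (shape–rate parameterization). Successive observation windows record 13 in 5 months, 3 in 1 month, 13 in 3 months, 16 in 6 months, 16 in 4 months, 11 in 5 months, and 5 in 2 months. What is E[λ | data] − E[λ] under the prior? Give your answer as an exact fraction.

Total count: 13 + 3 + 13 + 16 + 16 + 11 + 5 = 77.
Total exposure: 5 + 1 + 3 + 6 + 4 + 5 + 2 = 26 months.
Gamma(α, β) with Poisson data over total exposure Σt gives posterior Gamma(α+Σx, β+Σt) = Gamma(97, 29).
Posterior mean = 97/29 = 97/29; prior mean = 20/3 = 20/3. Difference = 97/29 − 20/3 = -289/87.

-289/87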